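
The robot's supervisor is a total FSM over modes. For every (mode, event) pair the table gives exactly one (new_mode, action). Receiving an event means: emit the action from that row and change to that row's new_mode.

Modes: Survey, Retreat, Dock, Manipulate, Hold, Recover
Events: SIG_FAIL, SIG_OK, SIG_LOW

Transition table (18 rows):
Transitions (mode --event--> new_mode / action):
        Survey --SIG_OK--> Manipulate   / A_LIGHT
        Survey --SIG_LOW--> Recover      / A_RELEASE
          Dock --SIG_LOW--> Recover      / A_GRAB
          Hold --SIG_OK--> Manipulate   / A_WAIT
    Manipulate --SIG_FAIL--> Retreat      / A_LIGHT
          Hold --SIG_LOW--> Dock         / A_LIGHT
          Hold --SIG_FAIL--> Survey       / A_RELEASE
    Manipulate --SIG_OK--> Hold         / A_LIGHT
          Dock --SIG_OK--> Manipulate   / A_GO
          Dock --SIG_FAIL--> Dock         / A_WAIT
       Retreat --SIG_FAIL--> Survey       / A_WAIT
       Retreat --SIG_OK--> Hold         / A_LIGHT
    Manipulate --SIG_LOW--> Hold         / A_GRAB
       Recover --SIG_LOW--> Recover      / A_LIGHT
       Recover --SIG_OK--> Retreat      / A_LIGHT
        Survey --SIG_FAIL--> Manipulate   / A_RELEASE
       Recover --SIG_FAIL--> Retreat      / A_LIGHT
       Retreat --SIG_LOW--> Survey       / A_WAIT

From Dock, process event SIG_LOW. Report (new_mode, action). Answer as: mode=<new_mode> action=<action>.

mode=Recover action=A_GRAB

current mode = Dock; filter table to that mode:
  (Dock, SIG_LOW) → (Recover, A_GRAB)  ← event matches
  (Dock, SIG_OK) → (Manipulate, A_GO)
  (Dock, SIG_FAIL) → (Dock, A_WAIT)
event = SIG_LOW selects (Recover, A_GRAB)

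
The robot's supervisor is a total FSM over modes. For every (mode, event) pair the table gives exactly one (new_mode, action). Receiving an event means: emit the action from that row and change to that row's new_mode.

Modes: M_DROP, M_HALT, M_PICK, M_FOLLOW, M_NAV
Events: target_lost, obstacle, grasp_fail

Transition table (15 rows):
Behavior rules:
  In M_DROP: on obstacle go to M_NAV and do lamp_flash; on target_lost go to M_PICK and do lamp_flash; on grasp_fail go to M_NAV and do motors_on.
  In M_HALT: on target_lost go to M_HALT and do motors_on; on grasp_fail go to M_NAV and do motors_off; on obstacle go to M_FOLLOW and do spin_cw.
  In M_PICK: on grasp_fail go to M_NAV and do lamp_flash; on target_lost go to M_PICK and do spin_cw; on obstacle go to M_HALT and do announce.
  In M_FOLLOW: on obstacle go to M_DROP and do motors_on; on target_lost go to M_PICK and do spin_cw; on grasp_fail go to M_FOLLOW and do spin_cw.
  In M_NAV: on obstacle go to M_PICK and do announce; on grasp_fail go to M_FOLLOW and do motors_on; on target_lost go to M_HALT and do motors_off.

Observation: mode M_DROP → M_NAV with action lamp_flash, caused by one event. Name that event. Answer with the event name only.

obstacle

try target_lost: (M_DROP, target_lost) → (M_PICK, lamp_flash)
try obstacle: (M_DROP, obstacle) → (M_NAV, lamp_flash)  ← matches
try grasp_fail: (M_DROP, grasp_fail) → (M_NAV, motors_on)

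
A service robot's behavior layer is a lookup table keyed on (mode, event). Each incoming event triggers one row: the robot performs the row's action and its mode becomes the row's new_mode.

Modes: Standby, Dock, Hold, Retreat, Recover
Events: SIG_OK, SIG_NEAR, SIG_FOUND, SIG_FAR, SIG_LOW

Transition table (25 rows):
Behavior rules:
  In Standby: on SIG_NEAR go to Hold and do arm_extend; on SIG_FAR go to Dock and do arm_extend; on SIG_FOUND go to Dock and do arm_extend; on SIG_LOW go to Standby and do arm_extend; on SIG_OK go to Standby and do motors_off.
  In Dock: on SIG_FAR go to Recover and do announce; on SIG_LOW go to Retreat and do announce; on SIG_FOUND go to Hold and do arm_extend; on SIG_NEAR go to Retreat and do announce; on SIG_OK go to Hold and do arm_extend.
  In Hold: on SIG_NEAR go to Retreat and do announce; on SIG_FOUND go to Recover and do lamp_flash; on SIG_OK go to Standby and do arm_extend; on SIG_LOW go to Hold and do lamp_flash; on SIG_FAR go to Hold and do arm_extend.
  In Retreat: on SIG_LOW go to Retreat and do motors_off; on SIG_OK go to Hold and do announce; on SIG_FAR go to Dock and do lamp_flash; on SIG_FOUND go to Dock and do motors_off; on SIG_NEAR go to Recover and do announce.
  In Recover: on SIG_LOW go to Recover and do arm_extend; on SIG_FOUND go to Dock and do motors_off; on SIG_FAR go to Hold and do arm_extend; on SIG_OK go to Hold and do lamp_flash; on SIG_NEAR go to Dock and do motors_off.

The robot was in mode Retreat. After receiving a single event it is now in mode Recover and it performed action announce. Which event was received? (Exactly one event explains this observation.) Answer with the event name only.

try SIG_OK: (Retreat, SIG_OK) → (Hold, announce)
try SIG_NEAR: (Retreat, SIG_NEAR) → (Recover, announce)  ← matches
try SIG_FOUND: (Retreat, SIG_FOUND) → (Dock, motors_off)
try SIG_FAR: (Retreat, SIG_FAR) → (Dock, lamp_flash)
try SIG_LOW: (Retreat, SIG_LOW) → (Retreat, motors_off)

SIG_NEAR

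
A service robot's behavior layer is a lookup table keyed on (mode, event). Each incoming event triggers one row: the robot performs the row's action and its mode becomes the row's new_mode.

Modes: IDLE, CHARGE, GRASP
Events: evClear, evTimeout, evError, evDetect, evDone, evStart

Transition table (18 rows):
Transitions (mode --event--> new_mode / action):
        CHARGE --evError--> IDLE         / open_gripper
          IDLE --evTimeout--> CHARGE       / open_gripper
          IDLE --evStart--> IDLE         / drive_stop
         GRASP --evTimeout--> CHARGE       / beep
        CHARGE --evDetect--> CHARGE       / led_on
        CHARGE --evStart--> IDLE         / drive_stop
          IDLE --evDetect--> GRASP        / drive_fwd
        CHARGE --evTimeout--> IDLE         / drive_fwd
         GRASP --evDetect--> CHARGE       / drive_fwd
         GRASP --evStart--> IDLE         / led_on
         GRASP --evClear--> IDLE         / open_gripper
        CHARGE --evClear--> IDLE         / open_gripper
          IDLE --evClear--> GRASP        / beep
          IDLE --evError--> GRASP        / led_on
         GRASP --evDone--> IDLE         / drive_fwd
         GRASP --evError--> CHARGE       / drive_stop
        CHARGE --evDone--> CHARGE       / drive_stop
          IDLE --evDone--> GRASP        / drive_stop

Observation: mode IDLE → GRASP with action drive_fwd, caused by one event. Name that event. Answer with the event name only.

try evClear: (IDLE, evClear) → (GRASP, beep)
try evTimeout: (IDLE, evTimeout) → (CHARGE, open_gripper)
try evError: (IDLE, evError) → (GRASP, led_on)
try evDetect: (IDLE, evDetect) → (GRASP, drive_fwd)  ← matches
try evDone: (IDLE, evDone) → (GRASP, drive_stop)
try evStart: (IDLE, evStart) → (IDLE, drive_stop)

evDetect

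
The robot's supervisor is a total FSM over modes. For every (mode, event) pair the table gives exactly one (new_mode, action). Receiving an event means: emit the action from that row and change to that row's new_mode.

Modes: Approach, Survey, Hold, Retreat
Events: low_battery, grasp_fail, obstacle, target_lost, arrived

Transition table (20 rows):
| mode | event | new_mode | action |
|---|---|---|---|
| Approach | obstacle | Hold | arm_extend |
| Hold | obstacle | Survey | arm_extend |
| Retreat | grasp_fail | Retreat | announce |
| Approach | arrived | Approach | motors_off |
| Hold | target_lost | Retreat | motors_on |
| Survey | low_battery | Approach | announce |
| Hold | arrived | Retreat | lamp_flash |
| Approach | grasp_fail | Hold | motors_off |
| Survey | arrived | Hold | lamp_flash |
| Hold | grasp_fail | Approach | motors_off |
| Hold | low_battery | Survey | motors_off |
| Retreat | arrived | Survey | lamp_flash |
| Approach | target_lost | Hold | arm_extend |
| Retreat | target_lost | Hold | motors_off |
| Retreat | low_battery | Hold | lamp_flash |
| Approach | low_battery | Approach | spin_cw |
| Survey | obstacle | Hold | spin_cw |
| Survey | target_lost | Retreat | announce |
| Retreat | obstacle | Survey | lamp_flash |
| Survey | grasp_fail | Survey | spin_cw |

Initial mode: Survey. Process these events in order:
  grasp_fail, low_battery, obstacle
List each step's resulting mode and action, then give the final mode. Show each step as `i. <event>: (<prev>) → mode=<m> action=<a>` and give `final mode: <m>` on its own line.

final mode: Hold

1. grasp_fail: (Survey) → mode=Survey action=spin_cw
2. low_battery: (Survey) → mode=Approach action=announce
3. obstacle: (Approach) → mode=Hold action=arm_extend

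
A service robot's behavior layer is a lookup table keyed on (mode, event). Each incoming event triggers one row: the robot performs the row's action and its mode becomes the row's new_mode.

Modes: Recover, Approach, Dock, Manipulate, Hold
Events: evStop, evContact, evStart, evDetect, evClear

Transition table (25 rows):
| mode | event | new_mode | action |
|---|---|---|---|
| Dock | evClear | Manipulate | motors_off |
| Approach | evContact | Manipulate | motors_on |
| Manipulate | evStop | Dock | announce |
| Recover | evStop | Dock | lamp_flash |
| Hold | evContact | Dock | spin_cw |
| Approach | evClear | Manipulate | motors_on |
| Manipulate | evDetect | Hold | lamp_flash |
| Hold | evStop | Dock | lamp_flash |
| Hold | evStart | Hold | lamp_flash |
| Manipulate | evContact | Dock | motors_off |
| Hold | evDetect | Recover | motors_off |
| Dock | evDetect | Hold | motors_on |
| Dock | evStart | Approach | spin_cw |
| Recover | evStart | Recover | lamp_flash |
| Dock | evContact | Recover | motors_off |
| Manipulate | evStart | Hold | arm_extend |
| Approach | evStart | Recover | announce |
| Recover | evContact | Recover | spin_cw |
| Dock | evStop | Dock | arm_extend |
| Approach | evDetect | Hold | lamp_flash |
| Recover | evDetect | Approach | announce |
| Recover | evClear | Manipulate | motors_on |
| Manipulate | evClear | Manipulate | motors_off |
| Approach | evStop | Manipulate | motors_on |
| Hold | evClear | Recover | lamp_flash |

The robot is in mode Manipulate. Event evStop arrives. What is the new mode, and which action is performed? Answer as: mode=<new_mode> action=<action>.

mode=Dock action=announce

current mode = Manipulate; filter table to that mode:
  (Manipulate, evStop) → (Dock, announce)  ← event matches
  (Manipulate, evDetect) → (Hold, lamp_flash)
  (Manipulate, evContact) → (Dock, motors_off)
  (Manipulate, evStart) → (Hold, arm_extend)
  (Manipulate, evClear) → (Manipulate, motors_off)
event = evStop selects (Dock, announce)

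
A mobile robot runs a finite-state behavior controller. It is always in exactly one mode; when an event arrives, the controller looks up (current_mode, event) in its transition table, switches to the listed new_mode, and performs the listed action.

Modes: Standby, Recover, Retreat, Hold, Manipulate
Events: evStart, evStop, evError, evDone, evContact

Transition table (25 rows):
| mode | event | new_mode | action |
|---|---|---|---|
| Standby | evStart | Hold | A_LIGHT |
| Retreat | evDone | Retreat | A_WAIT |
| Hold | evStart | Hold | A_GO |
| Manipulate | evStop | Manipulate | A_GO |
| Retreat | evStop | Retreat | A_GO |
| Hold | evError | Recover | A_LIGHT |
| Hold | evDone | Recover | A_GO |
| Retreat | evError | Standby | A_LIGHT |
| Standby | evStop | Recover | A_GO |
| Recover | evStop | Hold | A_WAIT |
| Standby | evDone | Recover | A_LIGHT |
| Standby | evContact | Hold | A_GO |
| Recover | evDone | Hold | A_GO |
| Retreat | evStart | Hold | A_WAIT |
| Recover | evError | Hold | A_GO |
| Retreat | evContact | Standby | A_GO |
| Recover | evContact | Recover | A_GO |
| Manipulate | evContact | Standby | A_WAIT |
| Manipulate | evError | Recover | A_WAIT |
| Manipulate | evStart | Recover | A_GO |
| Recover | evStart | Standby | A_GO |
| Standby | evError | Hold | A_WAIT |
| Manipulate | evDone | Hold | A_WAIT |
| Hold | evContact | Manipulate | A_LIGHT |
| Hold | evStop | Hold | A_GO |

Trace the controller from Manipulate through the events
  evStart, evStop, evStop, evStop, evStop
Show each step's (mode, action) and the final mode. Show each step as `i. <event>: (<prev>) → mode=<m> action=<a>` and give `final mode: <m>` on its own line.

1. evStart: (Manipulate) → mode=Recover action=A_GO
2. evStop: (Recover) → mode=Hold action=A_WAIT
3. evStop: (Hold) → mode=Hold action=A_GO
4. evStop: (Hold) → mode=Hold action=A_GO
5. evStop: (Hold) → mode=Hold action=A_GO

final mode: Hold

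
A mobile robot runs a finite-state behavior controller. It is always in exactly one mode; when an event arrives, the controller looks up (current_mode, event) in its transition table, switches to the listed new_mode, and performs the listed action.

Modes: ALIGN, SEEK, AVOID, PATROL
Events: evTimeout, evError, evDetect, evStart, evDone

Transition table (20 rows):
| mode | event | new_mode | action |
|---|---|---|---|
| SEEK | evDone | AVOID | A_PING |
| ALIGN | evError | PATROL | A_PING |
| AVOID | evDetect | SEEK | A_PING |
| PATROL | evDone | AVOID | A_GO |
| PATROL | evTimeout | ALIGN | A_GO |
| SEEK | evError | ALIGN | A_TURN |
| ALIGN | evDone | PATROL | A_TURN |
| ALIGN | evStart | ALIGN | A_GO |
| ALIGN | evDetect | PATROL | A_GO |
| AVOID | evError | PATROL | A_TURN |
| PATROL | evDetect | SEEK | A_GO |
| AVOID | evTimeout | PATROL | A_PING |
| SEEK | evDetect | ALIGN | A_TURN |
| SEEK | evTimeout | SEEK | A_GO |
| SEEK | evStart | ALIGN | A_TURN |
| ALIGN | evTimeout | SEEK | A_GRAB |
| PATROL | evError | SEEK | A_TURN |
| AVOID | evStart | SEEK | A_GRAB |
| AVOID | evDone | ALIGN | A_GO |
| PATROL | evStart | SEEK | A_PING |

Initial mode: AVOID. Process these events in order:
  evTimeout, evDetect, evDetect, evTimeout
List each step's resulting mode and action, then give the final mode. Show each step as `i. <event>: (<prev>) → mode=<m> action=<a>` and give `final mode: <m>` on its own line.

final mode: SEEK

1. evTimeout: (AVOID) → mode=PATROL action=A_PING
2. evDetect: (PATROL) → mode=SEEK action=A_GO
3. evDetect: (SEEK) → mode=ALIGN action=A_TURN
4. evTimeout: (ALIGN) → mode=SEEK action=A_GRAB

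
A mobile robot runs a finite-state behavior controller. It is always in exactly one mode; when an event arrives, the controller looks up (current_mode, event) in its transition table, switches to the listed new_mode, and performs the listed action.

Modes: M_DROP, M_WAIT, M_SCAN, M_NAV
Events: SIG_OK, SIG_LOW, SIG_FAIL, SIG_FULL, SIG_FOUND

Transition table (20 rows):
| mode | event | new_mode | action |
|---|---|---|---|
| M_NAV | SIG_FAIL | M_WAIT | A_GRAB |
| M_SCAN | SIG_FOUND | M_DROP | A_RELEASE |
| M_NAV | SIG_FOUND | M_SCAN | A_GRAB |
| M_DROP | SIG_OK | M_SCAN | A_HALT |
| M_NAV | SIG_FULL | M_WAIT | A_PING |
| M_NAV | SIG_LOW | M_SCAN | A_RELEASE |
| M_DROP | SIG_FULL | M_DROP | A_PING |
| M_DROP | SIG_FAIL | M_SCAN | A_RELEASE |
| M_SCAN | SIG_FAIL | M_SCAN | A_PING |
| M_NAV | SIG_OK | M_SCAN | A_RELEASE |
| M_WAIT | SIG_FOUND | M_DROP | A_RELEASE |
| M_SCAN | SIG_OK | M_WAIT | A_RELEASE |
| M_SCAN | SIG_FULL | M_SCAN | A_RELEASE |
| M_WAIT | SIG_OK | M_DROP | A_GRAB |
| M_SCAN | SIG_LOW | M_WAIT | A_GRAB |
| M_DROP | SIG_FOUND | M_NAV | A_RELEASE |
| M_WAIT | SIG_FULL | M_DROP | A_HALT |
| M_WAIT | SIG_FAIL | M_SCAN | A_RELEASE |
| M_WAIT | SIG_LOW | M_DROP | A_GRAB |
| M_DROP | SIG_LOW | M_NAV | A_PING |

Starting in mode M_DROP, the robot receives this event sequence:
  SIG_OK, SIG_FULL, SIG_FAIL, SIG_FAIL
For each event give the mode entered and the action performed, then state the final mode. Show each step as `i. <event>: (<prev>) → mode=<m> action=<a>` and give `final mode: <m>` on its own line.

1. SIG_OK: (M_DROP) → mode=M_SCAN action=A_HALT
2. SIG_FULL: (M_SCAN) → mode=M_SCAN action=A_RELEASE
3. SIG_FAIL: (M_SCAN) → mode=M_SCAN action=A_PING
4. SIG_FAIL: (M_SCAN) → mode=M_SCAN action=A_PING

final mode: M_SCAN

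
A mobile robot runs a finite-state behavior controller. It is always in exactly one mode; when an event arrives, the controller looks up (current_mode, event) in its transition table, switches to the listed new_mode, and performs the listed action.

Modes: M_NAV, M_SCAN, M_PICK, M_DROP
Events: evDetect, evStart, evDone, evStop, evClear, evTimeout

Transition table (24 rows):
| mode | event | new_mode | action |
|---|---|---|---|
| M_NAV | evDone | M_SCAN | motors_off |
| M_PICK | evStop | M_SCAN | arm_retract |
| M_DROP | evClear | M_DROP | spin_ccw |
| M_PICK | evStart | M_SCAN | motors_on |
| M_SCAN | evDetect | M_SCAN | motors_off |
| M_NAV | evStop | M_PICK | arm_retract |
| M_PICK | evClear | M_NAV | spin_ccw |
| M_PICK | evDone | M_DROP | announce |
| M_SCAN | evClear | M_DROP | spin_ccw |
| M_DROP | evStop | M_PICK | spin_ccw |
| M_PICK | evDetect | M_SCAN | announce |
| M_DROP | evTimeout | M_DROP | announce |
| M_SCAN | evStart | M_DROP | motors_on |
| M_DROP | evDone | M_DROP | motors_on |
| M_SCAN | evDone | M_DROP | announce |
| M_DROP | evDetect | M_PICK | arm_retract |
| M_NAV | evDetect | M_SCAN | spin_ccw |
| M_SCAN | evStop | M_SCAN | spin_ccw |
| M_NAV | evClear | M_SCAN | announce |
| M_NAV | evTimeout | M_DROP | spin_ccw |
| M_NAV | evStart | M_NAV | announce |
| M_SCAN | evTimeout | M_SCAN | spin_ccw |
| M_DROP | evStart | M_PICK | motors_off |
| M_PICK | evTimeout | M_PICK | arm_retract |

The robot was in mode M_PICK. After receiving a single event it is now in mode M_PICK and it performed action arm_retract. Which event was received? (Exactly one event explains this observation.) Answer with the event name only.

try evDetect: (M_PICK, evDetect) → (M_SCAN, announce)
try evStart: (M_PICK, evStart) → (M_SCAN, motors_on)
try evDone: (M_PICK, evDone) → (M_DROP, announce)
try evStop: (M_PICK, evStop) → (M_SCAN, arm_retract)
try evClear: (M_PICK, evClear) → (M_NAV, spin_ccw)
try evTimeout: (M_PICK, evTimeout) → (M_PICK, arm_retract)  ← matches

evTimeout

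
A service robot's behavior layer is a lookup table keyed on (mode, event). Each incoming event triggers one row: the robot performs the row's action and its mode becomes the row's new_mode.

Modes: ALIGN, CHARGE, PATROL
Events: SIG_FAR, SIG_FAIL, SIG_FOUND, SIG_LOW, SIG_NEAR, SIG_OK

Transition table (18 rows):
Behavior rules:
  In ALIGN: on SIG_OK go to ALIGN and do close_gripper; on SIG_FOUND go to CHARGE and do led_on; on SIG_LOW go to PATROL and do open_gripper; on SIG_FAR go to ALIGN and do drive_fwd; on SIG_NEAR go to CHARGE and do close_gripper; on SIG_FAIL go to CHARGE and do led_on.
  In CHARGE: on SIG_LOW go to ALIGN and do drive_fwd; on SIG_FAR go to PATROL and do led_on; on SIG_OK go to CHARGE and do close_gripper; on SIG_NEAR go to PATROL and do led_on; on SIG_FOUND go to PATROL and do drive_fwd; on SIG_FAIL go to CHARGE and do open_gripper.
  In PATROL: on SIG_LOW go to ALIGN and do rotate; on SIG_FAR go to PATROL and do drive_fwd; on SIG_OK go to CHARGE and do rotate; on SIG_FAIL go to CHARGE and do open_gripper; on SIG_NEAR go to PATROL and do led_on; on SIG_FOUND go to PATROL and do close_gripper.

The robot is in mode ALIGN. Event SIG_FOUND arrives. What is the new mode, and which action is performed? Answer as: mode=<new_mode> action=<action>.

mode=CHARGE action=led_on

current mode = ALIGN; filter table to that mode:
  (ALIGN, SIG_OK) → (ALIGN, close_gripper)
  (ALIGN, SIG_FOUND) → (CHARGE, led_on)  ← event matches
  (ALIGN, SIG_LOW) → (PATROL, open_gripper)
  (ALIGN, SIG_FAR) → (ALIGN, drive_fwd)
  (ALIGN, SIG_NEAR) → (CHARGE, close_gripper)
  (ALIGN, SIG_FAIL) → (CHARGE, led_on)
event = SIG_FOUND selects (CHARGE, led_on)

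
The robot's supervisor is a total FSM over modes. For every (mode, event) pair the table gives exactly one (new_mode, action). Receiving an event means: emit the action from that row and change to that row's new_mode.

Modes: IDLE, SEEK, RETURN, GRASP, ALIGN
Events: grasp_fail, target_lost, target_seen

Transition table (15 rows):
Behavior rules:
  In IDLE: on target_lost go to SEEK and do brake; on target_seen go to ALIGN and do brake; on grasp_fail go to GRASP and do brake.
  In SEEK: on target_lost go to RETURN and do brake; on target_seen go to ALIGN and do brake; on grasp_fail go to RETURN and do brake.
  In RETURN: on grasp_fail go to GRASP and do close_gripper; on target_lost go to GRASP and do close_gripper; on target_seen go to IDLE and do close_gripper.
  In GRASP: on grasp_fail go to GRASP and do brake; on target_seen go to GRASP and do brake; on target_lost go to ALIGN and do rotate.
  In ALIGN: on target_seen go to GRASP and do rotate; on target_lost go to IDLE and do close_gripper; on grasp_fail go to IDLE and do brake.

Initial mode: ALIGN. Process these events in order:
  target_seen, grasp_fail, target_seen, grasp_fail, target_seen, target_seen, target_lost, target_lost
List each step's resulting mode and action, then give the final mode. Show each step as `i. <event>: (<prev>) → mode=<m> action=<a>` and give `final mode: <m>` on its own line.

final mode: IDLE

1. target_seen: (ALIGN) → mode=GRASP action=rotate
2. grasp_fail: (GRASP) → mode=GRASP action=brake
3. target_seen: (GRASP) → mode=GRASP action=brake
4. grasp_fail: (GRASP) → mode=GRASP action=brake
5. target_seen: (GRASP) → mode=GRASP action=brake
6. target_seen: (GRASP) → mode=GRASP action=brake
7. target_lost: (GRASP) → mode=ALIGN action=rotate
8. target_lost: (ALIGN) → mode=IDLE action=close_gripper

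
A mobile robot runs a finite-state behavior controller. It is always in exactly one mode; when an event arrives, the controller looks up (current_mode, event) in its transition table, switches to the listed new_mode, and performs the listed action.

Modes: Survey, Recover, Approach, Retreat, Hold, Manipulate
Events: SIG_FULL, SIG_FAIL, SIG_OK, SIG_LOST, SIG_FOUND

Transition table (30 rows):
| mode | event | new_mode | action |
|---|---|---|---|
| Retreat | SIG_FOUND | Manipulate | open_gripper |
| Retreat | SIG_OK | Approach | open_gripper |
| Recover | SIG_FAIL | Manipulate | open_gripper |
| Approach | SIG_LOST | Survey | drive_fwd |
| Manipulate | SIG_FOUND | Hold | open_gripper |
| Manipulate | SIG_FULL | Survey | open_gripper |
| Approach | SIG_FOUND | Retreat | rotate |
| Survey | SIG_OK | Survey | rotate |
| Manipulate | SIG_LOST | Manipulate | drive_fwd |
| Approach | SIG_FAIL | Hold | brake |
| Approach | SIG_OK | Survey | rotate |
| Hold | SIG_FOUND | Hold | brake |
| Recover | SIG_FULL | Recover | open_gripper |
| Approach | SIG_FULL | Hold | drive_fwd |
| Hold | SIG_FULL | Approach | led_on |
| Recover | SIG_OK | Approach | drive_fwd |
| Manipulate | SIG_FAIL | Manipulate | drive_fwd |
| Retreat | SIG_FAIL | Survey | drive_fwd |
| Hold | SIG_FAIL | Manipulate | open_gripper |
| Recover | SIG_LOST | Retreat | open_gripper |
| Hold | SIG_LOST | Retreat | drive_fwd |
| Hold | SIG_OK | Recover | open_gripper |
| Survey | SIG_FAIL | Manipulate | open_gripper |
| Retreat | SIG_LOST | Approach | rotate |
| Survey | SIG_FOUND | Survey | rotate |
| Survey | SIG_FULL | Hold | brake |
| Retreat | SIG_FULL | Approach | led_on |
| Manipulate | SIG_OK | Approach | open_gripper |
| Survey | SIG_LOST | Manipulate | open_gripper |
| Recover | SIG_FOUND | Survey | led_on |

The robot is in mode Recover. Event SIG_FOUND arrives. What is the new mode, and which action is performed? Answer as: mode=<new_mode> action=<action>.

current mode = Recover; filter table to that mode:
  (Recover, SIG_FAIL) → (Manipulate, open_gripper)
  (Recover, SIG_FULL) → (Recover, open_gripper)
  (Recover, SIG_OK) → (Approach, drive_fwd)
  (Recover, SIG_LOST) → (Retreat, open_gripper)
  (Recover, SIG_FOUND) → (Survey, led_on)  ← event matches
event = SIG_FOUND selects (Survey, led_on)

mode=Survey action=led_on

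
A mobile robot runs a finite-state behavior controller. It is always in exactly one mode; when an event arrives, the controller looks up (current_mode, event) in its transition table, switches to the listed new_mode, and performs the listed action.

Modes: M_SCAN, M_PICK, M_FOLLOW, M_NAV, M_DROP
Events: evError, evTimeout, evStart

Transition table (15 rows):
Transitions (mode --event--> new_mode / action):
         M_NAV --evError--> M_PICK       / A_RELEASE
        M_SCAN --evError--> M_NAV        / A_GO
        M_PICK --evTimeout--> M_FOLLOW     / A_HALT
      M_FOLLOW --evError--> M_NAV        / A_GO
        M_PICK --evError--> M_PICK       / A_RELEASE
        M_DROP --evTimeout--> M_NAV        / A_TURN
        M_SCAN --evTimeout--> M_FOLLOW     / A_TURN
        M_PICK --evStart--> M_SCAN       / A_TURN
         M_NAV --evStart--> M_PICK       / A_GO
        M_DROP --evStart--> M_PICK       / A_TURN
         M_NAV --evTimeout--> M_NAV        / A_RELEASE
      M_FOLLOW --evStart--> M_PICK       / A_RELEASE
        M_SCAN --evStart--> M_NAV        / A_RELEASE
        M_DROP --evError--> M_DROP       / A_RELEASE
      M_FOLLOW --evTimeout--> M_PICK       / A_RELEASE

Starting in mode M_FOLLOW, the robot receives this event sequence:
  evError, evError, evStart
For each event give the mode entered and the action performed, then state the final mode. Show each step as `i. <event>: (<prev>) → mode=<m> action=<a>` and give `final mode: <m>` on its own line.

1. evError: (M_FOLLOW) → mode=M_NAV action=A_GO
2. evError: (M_NAV) → mode=M_PICK action=A_RELEASE
3. evStart: (M_PICK) → mode=M_SCAN action=A_TURN

final mode: M_SCAN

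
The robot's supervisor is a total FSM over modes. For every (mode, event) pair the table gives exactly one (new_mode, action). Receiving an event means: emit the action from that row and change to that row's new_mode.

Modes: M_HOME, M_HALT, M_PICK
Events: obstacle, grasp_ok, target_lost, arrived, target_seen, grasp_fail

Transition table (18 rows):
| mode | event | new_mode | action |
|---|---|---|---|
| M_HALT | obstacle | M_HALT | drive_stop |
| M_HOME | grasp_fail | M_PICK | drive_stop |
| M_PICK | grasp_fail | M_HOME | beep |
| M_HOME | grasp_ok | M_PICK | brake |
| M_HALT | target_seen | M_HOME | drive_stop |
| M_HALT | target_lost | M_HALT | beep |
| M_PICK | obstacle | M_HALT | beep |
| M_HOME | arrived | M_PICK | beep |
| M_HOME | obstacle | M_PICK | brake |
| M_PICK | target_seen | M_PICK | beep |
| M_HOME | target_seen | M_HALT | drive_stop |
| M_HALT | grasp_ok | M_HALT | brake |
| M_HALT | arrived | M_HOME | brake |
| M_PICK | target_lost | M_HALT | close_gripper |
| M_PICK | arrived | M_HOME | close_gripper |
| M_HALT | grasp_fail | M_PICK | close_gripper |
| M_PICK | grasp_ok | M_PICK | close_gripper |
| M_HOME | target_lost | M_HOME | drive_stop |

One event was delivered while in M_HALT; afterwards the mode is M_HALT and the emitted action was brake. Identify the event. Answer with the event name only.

grasp_ok

try obstacle: (M_HALT, obstacle) → (M_HALT, drive_stop)
try grasp_ok: (M_HALT, grasp_ok) → (M_HALT, brake)  ← matches
try target_lost: (M_HALT, target_lost) → (M_HALT, beep)
try arrived: (M_HALT, arrived) → (M_HOME, brake)
try target_seen: (M_HALT, target_seen) → (M_HOME, drive_stop)
try grasp_fail: (M_HALT, grasp_fail) → (M_PICK, close_gripper)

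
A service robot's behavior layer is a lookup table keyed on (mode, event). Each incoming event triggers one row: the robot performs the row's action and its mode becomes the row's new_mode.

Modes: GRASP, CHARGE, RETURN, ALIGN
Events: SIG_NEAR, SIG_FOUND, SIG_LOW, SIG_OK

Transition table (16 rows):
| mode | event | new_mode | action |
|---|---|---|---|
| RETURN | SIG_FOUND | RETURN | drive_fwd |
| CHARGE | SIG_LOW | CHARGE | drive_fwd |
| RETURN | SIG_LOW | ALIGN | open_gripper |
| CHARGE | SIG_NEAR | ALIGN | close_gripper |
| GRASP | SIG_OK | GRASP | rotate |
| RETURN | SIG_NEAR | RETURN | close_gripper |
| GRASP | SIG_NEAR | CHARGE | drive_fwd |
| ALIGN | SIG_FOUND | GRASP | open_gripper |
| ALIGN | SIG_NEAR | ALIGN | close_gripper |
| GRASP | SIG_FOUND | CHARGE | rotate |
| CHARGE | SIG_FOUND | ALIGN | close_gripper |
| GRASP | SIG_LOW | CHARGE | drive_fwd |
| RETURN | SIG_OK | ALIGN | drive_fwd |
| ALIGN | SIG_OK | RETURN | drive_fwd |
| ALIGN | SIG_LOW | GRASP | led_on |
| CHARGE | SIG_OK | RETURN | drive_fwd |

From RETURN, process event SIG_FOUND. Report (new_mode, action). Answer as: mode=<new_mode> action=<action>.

current mode = RETURN; filter table to that mode:
  (RETURN, SIG_FOUND) → (RETURN, drive_fwd)  ← event matches
  (RETURN, SIG_LOW) → (ALIGN, open_gripper)
  (RETURN, SIG_NEAR) → (RETURN, close_gripper)
  (RETURN, SIG_OK) → (ALIGN, drive_fwd)
event = SIG_FOUND selects (RETURN, drive_fwd)

mode=RETURN action=drive_fwd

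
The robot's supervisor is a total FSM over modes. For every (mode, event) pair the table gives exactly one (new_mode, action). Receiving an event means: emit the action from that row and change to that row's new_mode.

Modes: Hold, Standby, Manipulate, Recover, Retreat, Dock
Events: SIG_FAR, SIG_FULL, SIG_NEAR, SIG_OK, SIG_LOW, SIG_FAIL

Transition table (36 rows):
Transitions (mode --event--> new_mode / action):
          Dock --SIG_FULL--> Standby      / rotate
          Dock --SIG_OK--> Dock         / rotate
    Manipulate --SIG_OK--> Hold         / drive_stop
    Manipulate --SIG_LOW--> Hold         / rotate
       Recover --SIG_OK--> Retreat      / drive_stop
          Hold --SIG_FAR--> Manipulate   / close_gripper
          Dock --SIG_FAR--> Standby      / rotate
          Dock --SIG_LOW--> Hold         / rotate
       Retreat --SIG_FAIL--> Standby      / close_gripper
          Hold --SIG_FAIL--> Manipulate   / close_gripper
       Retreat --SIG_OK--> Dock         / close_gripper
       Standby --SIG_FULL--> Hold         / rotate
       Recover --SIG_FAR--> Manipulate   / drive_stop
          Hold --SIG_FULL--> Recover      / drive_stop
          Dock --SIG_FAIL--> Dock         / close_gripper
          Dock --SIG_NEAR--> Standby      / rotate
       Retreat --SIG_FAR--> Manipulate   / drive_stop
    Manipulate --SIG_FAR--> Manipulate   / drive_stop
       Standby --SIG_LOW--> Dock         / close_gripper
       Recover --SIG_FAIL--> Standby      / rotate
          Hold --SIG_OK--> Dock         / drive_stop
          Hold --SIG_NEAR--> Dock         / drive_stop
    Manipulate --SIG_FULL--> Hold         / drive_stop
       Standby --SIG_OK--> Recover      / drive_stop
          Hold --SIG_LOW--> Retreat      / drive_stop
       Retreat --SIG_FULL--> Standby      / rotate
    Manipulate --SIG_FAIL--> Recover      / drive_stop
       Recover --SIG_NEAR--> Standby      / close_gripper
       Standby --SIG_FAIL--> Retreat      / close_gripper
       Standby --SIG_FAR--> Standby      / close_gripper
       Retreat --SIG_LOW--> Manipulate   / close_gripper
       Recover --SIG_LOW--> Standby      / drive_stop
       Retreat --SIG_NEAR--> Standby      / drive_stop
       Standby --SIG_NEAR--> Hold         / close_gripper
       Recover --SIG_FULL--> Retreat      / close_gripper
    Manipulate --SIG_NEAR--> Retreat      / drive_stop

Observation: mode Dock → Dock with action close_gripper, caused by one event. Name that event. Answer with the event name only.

try SIG_FAR: (Dock, SIG_FAR) → (Standby, rotate)
try SIG_FULL: (Dock, SIG_FULL) → (Standby, rotate)
try SIG_NEAR: (Dock, SIG_NEAR) → (Standby, rotate)
try SIG_OK: (Dock, SIG_OK) → (Dock, rotate)
try SIG_LOW: (Dock, SIG_LOW) → (Hold, rotate)
try SIG_FAIL: (Dock, SIG_FAIL) → (Dock, close_gripper)  ← matches

SIG_FAIL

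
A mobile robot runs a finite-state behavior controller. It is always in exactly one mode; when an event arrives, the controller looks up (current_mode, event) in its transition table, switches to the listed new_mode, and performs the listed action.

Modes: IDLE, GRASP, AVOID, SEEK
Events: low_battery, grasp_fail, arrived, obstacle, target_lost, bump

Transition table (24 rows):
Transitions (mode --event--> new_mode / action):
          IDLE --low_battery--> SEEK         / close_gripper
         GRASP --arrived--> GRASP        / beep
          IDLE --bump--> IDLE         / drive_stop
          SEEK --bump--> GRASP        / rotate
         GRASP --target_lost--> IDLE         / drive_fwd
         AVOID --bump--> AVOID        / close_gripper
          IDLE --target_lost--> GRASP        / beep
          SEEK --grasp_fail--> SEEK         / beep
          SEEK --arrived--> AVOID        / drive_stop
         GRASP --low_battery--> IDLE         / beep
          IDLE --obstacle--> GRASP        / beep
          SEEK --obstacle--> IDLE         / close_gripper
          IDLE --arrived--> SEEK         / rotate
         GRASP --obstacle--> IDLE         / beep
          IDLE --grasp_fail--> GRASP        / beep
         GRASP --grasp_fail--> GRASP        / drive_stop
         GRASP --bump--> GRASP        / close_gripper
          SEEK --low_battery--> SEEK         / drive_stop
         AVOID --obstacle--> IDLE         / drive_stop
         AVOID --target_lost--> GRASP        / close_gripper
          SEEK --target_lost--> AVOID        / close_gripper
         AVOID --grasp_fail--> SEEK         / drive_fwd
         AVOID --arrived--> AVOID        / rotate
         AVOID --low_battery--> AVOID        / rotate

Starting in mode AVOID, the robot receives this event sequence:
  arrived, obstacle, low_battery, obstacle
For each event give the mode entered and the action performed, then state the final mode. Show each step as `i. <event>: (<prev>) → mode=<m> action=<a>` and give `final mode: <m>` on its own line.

1. arrived: (AVOID) → mode=AVOID action=rotate
2. obstacle: (AVOID) → mode=IDLE action=drive_stop
3. low_battery: (IDLE) → mode=SEEK action=close_gripper
4. obstacle: (SEEK) → mode=IDLE action=close_gripper

final mode: IDLE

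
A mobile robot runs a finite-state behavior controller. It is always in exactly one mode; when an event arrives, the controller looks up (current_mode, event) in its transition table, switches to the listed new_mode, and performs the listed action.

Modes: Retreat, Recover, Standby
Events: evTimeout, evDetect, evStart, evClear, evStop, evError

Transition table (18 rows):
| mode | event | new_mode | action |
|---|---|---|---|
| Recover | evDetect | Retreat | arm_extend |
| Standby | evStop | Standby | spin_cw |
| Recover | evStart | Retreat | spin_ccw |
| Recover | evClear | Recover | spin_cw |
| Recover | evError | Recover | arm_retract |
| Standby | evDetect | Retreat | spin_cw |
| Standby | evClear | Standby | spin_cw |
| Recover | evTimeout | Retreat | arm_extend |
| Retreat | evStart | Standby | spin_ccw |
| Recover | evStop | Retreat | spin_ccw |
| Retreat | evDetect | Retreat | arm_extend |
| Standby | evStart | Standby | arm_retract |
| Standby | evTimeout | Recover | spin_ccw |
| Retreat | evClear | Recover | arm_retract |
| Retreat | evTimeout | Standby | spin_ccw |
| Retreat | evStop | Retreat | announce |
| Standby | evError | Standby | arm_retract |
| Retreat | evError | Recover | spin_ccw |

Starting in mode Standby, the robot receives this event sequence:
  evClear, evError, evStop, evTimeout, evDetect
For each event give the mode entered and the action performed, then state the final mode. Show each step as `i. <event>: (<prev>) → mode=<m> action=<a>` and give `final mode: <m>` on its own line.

final mode: Retreat

1. evClear: (Standby) → mode=Standby action=spin_cw
2. evError: (Standby) → mode=Standby action=arm_retract
3. evStop: (Standby) → mode=Standby action=spin_cw
4. evTimeout: (Standby) → mode=Recover action=spin_ccw
5. evDetect: (Recover) → mode=Retreat action=arm_extend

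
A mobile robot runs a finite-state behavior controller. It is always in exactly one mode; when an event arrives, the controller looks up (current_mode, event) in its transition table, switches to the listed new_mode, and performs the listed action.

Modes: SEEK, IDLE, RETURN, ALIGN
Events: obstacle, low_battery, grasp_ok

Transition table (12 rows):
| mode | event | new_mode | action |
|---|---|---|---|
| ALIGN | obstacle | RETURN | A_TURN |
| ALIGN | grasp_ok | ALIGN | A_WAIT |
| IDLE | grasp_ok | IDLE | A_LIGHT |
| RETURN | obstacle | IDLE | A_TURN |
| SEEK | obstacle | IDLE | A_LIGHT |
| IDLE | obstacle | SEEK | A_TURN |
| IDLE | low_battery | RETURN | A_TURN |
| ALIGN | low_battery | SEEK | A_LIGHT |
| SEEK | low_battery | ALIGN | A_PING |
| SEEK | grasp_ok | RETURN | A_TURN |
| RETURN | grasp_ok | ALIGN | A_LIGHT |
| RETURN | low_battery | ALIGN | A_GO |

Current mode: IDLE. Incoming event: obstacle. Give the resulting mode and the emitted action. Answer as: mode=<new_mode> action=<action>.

current mode = IDLE; filter table to that mode:
  (IDLE, grasp_ok) → (IDLE, A_LIGHT)
  (IDLE, obstacle) → (SEEK, A_TURN)  ← event matches
  (IDLE, low_battery) → (RETURN, A_TURN)
event = obstacle selects (SEEK, A_TURN)

mode=SEEK action=A_TURN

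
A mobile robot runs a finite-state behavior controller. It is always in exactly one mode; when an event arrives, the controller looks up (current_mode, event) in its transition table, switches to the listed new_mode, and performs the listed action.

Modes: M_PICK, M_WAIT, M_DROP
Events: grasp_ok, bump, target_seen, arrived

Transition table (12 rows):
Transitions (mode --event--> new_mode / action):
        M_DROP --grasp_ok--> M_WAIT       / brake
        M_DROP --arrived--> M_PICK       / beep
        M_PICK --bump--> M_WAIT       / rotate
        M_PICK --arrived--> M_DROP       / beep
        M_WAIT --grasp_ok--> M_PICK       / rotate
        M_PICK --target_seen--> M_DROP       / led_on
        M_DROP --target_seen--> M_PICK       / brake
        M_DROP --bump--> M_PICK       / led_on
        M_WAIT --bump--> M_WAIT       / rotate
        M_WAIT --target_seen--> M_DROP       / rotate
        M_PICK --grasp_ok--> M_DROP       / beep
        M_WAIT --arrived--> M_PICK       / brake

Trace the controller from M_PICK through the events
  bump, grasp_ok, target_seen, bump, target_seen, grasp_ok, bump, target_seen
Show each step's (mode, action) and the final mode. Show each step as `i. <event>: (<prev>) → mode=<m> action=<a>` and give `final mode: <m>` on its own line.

final mode: M_DROP

1. bump: (M_PICK) → mode=M_WAIT action=rotate
2. grasp_ok: (M_WAIT) → mode=M_PICK action=rotate
3. target_seen: (M_PICK) → mode=M_DROP action=led_on
4. bump: (M_DROP) → mode=M_PICK action=led_on
5. target_seen: (M_PICK) → mode=M_DROP action=led_on
6. grasp_ok: (M_DROP) → mode=M_WAIT action=brake
7. bump: (M_WAIT) → mode=M_WAIT action=rotate
8. target_seen: (M_WAIT) → mode=M_DROP action=rotate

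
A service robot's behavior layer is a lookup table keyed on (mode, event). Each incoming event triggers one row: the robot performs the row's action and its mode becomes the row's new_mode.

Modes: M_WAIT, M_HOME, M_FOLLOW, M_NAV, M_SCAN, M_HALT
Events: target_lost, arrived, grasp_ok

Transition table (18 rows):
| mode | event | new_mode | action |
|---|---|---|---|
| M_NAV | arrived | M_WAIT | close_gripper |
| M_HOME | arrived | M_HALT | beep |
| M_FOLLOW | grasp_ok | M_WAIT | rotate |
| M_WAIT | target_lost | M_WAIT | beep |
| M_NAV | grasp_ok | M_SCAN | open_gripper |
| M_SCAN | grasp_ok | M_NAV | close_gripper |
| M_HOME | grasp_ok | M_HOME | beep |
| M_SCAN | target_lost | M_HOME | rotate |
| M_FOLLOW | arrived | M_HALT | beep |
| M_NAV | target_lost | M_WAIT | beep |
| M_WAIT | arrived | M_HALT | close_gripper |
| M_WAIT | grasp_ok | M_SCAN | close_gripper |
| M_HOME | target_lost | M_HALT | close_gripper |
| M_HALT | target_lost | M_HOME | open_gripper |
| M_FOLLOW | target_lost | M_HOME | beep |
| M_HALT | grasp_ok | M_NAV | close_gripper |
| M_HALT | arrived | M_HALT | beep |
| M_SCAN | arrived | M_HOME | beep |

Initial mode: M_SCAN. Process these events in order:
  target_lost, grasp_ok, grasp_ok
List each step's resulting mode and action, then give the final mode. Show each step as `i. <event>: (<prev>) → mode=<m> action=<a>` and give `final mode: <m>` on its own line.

1. target_lost: (M_SCAN) → mode=M_HOME action=rotate
2. grasp_ok: (M_HOME) → mode=M_HOME action=beep
3. grasp_ok: (M_HOME) → mode=M_HOME action=beep

final mode: M_HOME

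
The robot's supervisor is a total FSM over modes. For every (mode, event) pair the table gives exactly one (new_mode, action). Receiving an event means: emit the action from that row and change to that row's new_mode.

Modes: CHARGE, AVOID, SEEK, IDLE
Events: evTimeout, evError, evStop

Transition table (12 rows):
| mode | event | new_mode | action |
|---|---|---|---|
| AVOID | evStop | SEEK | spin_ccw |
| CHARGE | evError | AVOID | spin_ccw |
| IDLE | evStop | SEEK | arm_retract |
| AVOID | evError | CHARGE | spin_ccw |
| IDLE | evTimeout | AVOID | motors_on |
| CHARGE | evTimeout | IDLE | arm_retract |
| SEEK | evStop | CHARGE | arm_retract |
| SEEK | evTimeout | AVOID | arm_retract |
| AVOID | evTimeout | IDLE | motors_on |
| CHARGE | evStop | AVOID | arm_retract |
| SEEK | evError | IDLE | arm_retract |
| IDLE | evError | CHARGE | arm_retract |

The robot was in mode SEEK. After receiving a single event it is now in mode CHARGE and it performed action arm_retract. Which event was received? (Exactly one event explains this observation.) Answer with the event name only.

try evTimeout: (SEEK, evTimeout) → (AVOID, arm_retract)
try evError: (SEEK, evError) → (IDLE, arm_retract)
try evStop: (SEEK, evStop) → (CHARGE, arm_retract)  ← matches

evStop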